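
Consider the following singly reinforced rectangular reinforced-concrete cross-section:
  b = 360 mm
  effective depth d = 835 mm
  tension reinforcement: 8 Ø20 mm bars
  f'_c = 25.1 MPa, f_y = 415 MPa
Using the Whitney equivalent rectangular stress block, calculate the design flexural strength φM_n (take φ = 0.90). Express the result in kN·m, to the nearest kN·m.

φM_n ≈ 720 kN·m

A_s = 8 × 314 = 2512 mm².
T = A_s f_y = 2512 × 415 = 1042480 N = 1042.48 kN.
From C = T: a = T/(0.85 f'_c b) = 1042480/(0.85 × 25.1 × 360) = 135.73 mm.
M_n = T(d − a/2) = 1042.48 kN × (835 − 67.865) mm = 799.72 kN·m.
φM_n = 0.90 × 799.72 = 719.75 kN·m.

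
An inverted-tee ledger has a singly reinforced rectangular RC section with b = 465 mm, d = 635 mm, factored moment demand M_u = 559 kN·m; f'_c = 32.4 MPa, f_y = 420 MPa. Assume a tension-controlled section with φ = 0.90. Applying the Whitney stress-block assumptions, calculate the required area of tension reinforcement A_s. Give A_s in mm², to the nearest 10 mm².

M_n = M_u/φ = 559/0.90 = 621.111 kN·m.
With M_n = 0.85 f'_c a b (d − a/2), solve the quadratic for a:
a = d − √(d² − 2M_n/(0.85 f'_c b)) = 635 − √(635² − 2 × 621.111×10⁶/(0.85 × 32.4 × 465)) = 81.63 mm.
A_s = 0.85 f'_c a b / f_y = 0.85 × 32.4 × 81.63 × 465 / 420 = 2489.0 mm².

A_s ≈ 2490 mm²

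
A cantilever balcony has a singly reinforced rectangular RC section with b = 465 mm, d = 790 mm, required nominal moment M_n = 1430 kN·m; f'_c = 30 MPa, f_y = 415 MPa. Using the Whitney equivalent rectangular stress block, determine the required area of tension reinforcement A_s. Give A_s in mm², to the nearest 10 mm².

With M_n = 0.85 f'_c a b (d − a/2), solve the quadratic for a:
a = d − √(d² − 2M_n/(0.85 f'_c b)) = 790 − √(790² − 2 × 1430×10⁶/(0.85 × 30 × 465)) = 171.21 mm.
A_s = 0.85 f'_c a b / f_y = 0.85 × 30 × 171.21 × 465 / 415 = 4891.9 mm².

A_s ≈ 4890 mm²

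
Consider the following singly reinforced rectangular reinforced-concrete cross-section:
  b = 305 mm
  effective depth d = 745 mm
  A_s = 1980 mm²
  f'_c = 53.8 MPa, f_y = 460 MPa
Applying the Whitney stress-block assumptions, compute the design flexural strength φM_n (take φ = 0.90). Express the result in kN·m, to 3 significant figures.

φM_n ≈ 584 kN·m

T = A_s f_y = 1980 × 460 = 910800 N = 910.8 kN.
From C = T: a = T/(0.85 f'_c b) = 910800/(0.85 × 53.8 × 305) = 65.30 mm.
M_n = T(d − a/2) = 910.8 kN × (745 − 32.65) mm = 648.81 kN·m.
φM_n = 0.90 × 648.81 = 583.93 kN·m.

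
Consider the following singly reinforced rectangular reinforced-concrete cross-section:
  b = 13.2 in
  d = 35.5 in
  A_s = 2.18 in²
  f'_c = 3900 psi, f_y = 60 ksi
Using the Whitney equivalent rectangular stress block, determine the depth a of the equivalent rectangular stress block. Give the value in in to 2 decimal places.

T = A_s f_y = 2.18 × 60 = 130.8 kips.
a = T/(0.85 f'_c b) = 130.8/(0.85 × 3.9 × 13.2) = 2.99 in.

a ≈ 2.99 in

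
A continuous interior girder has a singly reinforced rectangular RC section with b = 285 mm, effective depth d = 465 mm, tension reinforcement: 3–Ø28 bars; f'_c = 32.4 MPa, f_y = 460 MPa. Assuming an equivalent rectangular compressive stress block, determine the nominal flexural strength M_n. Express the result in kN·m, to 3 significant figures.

M_n ≈ 349 kN·m

A_s = 3 × 616 = 1848 mm².
T = A_s f_y = 1848 × 460 = 850080 N = 850.08 kN.
From C = T: a = T/(0.85 f'_c b) = 850080/(0.85 × 32.4 × 285) = 108.31 mm.
M_n = T(d − a/2) = 850.08 kN × (465 − 54.155) mm = 349.25 kN·m.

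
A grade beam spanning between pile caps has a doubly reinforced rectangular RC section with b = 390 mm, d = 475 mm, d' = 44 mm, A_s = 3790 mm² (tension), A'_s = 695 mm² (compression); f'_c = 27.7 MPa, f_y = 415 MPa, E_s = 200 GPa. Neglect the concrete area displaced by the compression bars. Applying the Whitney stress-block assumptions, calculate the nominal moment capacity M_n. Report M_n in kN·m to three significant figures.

Assume both tension and compression steel yield.
Net tension couple steel: A_s − A'_s = 3095 mm².
a = (A_s − A'_s) f_y / (0.85 f'_c b) = 1284425/(0.85 × 27.7 × 390) = 139.88 mm.
c = a/β₁ = 139.88/0.85 = 164.56 mm; ε'_s = 0.003(c − d')/c = 0.0022 ≥ f_y/E_s = 0.0021, so compression steel does yield.
M_n = (A_s − A'_s) f_y (d − a/2) + A'_s f_y (d − d') = [1284425 × (475 − 69.94) + 288425 × (475 − 44)] × 10⁻⁶ = 520.27 + 124.31 = 644.58 kN·m.

M_n ≈ 645 kN·m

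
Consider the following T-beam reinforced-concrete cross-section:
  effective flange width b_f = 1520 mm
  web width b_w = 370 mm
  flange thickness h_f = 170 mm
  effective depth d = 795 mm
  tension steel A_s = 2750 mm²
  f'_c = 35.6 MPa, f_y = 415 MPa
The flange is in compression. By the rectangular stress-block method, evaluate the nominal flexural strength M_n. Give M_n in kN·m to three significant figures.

Tension: T = A_s f_y = 2750 × 415 = 1141250 N.
Try a within the flange: a = T/(0.85 f'_c b_f) = 1141250/(0.85 × 35.6 × 1520) = 24.81 mm.
Since a = 24.81 ≤ h_f = 170 mm, the stress block lies entirely in the flange; analyse as a rectangular beam of width b_f.
M_n = T(d − a/2) = 1141250 × (795 − 12.405) = 893.14 × 10⁶ N·mm.
M_n = 893.14 kN·m.

M_n ≈ 893 kN·m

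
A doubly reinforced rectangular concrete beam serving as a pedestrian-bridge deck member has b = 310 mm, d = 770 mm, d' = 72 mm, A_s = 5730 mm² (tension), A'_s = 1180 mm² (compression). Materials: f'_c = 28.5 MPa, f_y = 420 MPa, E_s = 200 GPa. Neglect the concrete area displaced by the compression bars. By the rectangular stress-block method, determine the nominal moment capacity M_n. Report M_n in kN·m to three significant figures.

M_n ≈ 1570 kN·m

Assume both tension and compression steel yield.
Net tension couple steel: A_s − A'_s = 4550 mm².
a = (A_s − A'_s) f_y / (0.85 f'_c b) = 1911000/(0.85 × 28.5 × 310) = 254.47 mm.
c = a/β₁ = 254.47/0.846 = 300.79 mm; ε'_s = 0.003(c − d')/c = 0.0023 ≥ f_y/E_s = 0.0021, so compression steel does yield.
M_n = (A_s − A'_s) f_y (d − a/2) + A'_s f_y (d − d') = [1911000 × (770 − 127.235) + 495600 × (770 − 72)] × 10⁻⁶ = 1228.32 + 345.93 = 1574.25 kN·m.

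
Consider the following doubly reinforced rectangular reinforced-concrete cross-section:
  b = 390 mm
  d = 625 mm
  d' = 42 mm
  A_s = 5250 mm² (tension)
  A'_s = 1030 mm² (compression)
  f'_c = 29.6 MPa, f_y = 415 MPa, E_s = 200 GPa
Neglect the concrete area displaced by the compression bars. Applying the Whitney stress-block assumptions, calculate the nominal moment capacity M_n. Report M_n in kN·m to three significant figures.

Assume both tension and compression steel yield.
Net tension couple steel: A_s − A'_s = 4220 mm².
a = (A_s − A'_s) f_y / (0.85 f'_c b) = 1751300/(0.85 × 29.6 × 390) = 178.48 mm.
c = a/β₁ = 178.48/0.839 = 212.73 mm; ε'_s = 0.003(c − d')/c = 0.0024 ≥ f_y/E_s = 0.0021, so compression steel does yield.
M_n = (A_s − A'_s) f_y (d − a/2) + A'_s f_y (d − d') = [1751300 × (625 − 89.24) + 427450 × (625 − 42)] × 10⁻⁶ = 938.28 + 249.20 = 1187.48 kN·m.

M_n ≈ 1190 kN·m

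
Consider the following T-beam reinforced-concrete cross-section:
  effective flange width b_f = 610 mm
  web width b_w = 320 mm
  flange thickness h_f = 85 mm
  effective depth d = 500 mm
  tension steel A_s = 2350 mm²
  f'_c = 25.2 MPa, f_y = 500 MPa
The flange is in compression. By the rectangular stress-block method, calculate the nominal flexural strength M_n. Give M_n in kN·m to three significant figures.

Tension: T = A_s f_y = 2350 × 500 = 1175000 N.
Try a within the flange: a = T/(0.85 f'_c b_f) = 1175000/(0.85 × 25.2 × 610) = 89.93 mm.
a = 89.93 > h_f = 85 mm: the block extends into the web. Split into flange-overhang and web parts.
C_f = 0.85 f'_c (b_f − b_w) h_f = 0.85 × 25.2 × (610 − 320) × 85 = 528003 N.
Remaining web compression depth: a_w = (T − C_f)/(0.85 f'_c b_w) = (1175000 − 528003)/(0.85 × 25.2 × 320) = 94.39 mm.
M_n = C_f(d − h_f/2) + (T − C_f)(d − a_w/2) = 528003 × (500 − 42.5) + 646997 × (500 − 47.195) = 241.56 + 292.96 = 534.52 × 10⁶ N·mm.
M_n = 534.52 kN·m.

M_n ≈ 535 kN·m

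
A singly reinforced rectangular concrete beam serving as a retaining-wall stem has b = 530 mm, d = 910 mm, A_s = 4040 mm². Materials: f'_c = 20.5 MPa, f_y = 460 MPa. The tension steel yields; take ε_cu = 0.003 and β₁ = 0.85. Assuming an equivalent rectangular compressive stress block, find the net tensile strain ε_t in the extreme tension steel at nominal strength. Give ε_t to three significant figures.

ε_t ≈ 0.00853

a = A_s f_y/(0.85 f'_c b) = 201.23 mm.
β₁ = 0.85, so c = a/β₁ = 201.23/0.85 = 236.74 mm.
From the linear strain diagram with ε_cu = 0.003: ε_t = 0.003 (d − c)/c = 0.003 × (910 − 236.74)/236.74 = 0.00853.
Since ε_t ≥ 0.005, the section is tension-controlled.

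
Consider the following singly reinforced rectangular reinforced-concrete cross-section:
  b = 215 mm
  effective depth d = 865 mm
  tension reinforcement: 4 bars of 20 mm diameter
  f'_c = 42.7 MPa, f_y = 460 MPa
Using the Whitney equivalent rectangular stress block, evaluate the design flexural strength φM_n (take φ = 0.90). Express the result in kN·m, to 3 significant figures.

φM_n ≈ 431 kN·m

A_s = 4 × 314 = 1256 mm².
T = A_s f_y = 1256 × 460 = 577760 N = 577.76 kN.
From C = T: a = T/(0.85 f'_c b) = 577760/(0.85 × 42.7 × 215) = 74.04 mm.
M_n = T(d − a/2) = 577.76 kN × (865 − 37.02) mm = 478.37 kN·m.
φM_n = 0.90 × 478.37 = 430.53 kN·m.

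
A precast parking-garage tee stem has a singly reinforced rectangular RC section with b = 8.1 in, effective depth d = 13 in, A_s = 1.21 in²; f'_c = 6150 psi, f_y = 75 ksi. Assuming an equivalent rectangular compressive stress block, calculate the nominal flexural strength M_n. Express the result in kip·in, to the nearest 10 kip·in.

M_n ≈ 1080 kip·in

T = A_s f_y = 1.21 × 75 = 90.75 kips.
a = T/(0.85 f'_c b) = 90.75/(0.85 × 6.15 × 8.1) = 2.143 in.
M_n = T(d − a/2) = 90.75 × (13 − 1.0715) = 1082.5 kip·in.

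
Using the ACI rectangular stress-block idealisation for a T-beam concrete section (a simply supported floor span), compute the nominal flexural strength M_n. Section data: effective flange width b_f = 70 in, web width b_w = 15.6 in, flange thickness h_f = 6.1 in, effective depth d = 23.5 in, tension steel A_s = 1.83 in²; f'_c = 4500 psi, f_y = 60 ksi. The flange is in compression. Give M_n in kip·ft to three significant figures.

Tension: T = A_s f_y = 1.83 × 60 = 109.8 kips.
Try a within the flange: a = T/(0.85 f'_c b_f) = 109.8/(0.85 × 4.5 × 70) = 0.410 in.
Since a = 0.410 ≤ h_f = 6.1 in, the stress block lies entirely in the flange; analyse as a rectangular beam of width b_f.
M_n = T(d − a/2) = 109.8 × (23.5 − 0.205) = 2557.8 kip·in.
M_n = 2557.8/12 = 213.15 kip·ft.

M_n ≈ 213 kip·ft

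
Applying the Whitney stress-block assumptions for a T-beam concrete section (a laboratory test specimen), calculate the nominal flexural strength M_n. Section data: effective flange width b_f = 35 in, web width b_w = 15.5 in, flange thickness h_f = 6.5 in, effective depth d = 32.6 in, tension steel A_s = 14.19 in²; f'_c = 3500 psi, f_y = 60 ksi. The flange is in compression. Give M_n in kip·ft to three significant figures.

Tension: T = A_s f_y = 14.19 × 60 = 851.4 kips.
Try a within the flange: a = T/(0.85 f'_c b_f) = 851.4/(0.85 × 3.5 × 35) = 8.177 in.
a = 8.177 > h_f = 6.5 in: the block extends into the web. Split into flange-overhang and web parts.
C_f = 0.85 f'_c (b_f − b_w) h_f = 0.85 × 3.5 × (35 − 15.5) × 6.5 = 377.1 kips.
Remaining web compression depth: a_w = (T − C_f)/(0.85 f'_c b_w) = (851.4 − 377.1)/(0.85 × 3.5 × 15.5) = 10.286 in.
M_n = C_f(d − h_f/2) + (T − C_f)(d − a_w/2) = 377.1 × (32.6 − 3.25) + 474.3 × (32.6 − 5.143) = 11067.9 + 13022.9 = 24090.8 kip·in.
M_n = 24090.8/12 = 2007.57 kip·ft.

M_n ≈ 2010 kip·ft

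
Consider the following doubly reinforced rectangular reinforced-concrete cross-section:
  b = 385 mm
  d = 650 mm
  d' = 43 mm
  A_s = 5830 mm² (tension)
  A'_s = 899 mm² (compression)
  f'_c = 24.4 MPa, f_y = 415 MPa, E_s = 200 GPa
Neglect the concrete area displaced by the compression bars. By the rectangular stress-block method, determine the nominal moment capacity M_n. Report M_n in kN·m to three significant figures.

M_n ≈ 1290 kN·m

Assume both tension and compression steel yield.
Net tension couple steel: A_s − A'_s = 4931 mm².
a = (A_s − A'_s) f_y / (0.85 f'_c b) = 2046365/(0.85 × 24.4 × 385) = 256.28 mm.
c = a/β₁ = 256.28/0.85 = 301.51 mm; ε'_s = 0.003(c − d')/c = 0.0026 ≥ f_y/E_s = 0.0021, so compression steel does yield.
M_n = (A_s − A'_s) f_y (d − a/2) + A'_s f_y (d − d') = [2046365 × (650 − 128.14) + 373085 × (650 − 43)] × 10⁻⁶ = 1067.92 + 226.46 = 1294.38 kN·m.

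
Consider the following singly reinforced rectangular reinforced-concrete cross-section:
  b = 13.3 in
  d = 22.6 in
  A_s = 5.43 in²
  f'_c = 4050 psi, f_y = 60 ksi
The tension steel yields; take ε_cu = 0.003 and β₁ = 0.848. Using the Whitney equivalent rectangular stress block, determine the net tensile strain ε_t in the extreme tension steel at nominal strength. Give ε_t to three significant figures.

ε_t ≈ 0.00508

a = A_s f_y/(0.85 f'_c b) = 7.116 in.
β₁ = 0.848, so c = a/β₁ = 7.116/0.848 = 8.392 in.
From the linear strain diagram with ε_cu = 0.003: ε_t = 0.003 (d − c)/c = 0.003 × (22.6 − 8.392)/8.392 = 0.00508.
Since ε_t ≥ 0.005, the section is tension-controlled.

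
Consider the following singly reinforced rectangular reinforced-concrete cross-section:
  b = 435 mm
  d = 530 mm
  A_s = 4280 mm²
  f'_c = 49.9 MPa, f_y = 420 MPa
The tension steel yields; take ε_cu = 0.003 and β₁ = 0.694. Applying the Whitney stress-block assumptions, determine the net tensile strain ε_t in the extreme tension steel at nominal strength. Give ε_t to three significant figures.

ε_t ≈ 0.00833

a = A_s f_y/(0.85 f'_c b) = 97.43 mm.
β₁ = 0.694, so c = a/β₁ = 97.43/0.694 = 140.39 mm.
From the linear strain diagram with ε_cu = 0.003: ε_t = 0.003 (d − c)/c = 0.003 × (530 − 140.39)/140.39 = 0.00833.
Since ε_t ≥ 0.005, the section is tension-controlled.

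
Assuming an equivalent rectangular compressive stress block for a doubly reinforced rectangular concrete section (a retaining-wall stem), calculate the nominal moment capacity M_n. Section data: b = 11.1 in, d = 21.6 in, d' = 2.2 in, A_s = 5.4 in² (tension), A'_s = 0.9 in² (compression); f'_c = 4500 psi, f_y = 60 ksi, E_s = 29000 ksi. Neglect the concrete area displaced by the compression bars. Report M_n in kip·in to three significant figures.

M_n ≈ 6020 kip·in

Assume both steels yield.
a = (A_s − A'_s) f_y/(0.85 f'_c b) = (5.4 − 0.9) × 60/(0.85 × 4.5 × 11.1) = 6.359 in.
c = a/β₁ = 6.359/0.825 = 7.708 in; ε'_s = 0.003(c − d')/c = 0.0021 ≥ ε_y = 0.0021, so the compression steel yields.
M_n = (A_s − A'_s) f_y (d − a/2) + A'_s f_y (d − d') = 270 × (21.6 − 3.1795) + 54 × (21.6 − 2.2) = 4973.5 + 1047.6 = 6021.1 kip·in.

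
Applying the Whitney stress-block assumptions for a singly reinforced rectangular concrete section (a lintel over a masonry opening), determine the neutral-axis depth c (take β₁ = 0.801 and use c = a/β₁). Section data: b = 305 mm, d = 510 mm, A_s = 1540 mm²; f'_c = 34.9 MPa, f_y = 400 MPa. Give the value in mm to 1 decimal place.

c ≈ 85.0 mm

T = A_s f_y = 1540 × 400 = 616000 N = 616 kN.
Setting C = 0.85 f'_c a b equal to T: a = 616000/(0.85 × 34.9 × 305) = 68.083 mm.
With β₁ = 0.801, c = a/β₁ = 68.083/0.801 = 85.0 mm.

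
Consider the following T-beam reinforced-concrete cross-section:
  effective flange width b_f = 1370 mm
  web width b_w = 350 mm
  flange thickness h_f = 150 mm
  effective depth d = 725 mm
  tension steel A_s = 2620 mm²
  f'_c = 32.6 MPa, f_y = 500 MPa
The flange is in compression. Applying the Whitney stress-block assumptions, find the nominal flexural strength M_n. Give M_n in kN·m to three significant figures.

Tension: T = A_s f_y = 2620 × 500 = 1310000 N.
Try a within the flange: a = T/(0.85 f'_c b_f) = 1310000/(0.85 × 32.6 × 1370) = 34.51 mm.
Since a = 34.51 ≤ h_f = 150 mm, the stress block lies entirely in the flange; analyse as a rectangular beam of width b_f.
M_n = T(d − a/2) = 1310000 × (725 − 17.255) = 927.15 × 10⁶ N·mm.
M_n = 927.15 kN·m.

M_n ≈ 927 kN·m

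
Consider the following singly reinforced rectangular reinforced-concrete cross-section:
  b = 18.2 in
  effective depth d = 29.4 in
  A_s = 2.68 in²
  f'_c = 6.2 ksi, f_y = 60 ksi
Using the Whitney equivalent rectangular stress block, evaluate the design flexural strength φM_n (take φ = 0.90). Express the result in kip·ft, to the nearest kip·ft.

T = A_s f_y = 2.68 × 60 = 160.8 kips.
a = T/(0.85 f'_c b) = 160.8/(0.85 × 6.2 × 18.2) = 1.677 in.
M_n = T(d − a/2) = 160.8 × (29.4 − 0.8385) = 4592.7 kip·in = 4592.7/12 = 382.73 kip·ft.
φM_n = 0.90 × 382.73 = 344.46 kip·ft.

φM_n ≈ 344 kip·ft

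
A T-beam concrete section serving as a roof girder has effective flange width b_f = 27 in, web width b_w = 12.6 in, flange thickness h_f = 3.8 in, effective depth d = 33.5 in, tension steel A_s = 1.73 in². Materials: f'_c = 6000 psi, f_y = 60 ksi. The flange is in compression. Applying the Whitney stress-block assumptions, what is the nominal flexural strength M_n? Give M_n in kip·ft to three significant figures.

Tension: T = A_s f_y = 1.73 × 60 = 103.8 kips.
Try a within the flange: a = T/(0.85 f'_c b_f) = 103.8/(0.85 × 6 × 27) = 0.754 in.
Since a = 0.754 ≤ h_f = 3.8 in, the stress block lies entirely in the flange; analyse as a rectangular beam of width b_f.
M_n = T(d − a/2) = 103.8 × (33.5 − 0.377) = 3438.2 kip·in.
M_n = 3438.2/12 = 286.52 kip·ft.

M_n ≈ 287 kip·ft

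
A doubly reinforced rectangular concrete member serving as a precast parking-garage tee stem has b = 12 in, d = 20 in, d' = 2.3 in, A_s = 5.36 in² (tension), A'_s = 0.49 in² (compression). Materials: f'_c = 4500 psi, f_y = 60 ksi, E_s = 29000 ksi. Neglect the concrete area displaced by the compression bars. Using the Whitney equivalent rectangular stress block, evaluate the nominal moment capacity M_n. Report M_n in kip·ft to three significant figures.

Assume both steels yield.
a = (A_s − A'_s) f_y/(0.85 f'_c b) = (5.36 − 0.49) × 60/(0.85 × 4.5 × 12) = 6.366 in.
c = a/β₁ = 6.366/0.825 = 7.716 in; ε'_s = 0.003(c − d')/c = 0.0021 ≥ ε_y = 0.0021, so the compression steel yields.
M_n = (A_s − A'_s) f_y (d − a/2) + A'_s f_y (d − d') = 292.2 × (20 − 3.183) + 29.4 × (20 − 2.3) = 4913.9 + 520.4 = 5434.3 kip·in = 5434.3/12 = 452.86 kip·ft.

M_n ≈ 453 kip·ft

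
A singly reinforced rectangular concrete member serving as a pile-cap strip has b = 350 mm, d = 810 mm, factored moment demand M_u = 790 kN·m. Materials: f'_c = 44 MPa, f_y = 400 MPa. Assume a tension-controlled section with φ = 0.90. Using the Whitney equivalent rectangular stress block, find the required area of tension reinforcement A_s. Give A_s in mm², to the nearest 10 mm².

A_s ≈ 2860 mm²

M_n = M_u/φ = 790/0.90 = 877.778 kN·m.
With M_n = 0.85 f'_c a b (d − a/2), solve the quadratic for a:
a = d − √(d² − 2M_n/(0.85 f'_c b)) = 810 − √(810² − 2 × 877.778×10⁶/(0.85 × 44 × 350)) = 87.51 mm.
A_s = 0.85 f'_c a b / f_y = 0.85 × 44 × 87.51 × 350 / 400 = 2863.8 mm².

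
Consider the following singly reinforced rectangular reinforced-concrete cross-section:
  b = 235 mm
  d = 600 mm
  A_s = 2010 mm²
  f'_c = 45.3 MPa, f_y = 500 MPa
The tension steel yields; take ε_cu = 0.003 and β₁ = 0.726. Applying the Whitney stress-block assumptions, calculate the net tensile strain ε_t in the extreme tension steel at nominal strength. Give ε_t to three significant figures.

a = A_s f_y/(0.85 f'_c b) = 111.07 mm.
β₁ = 0.726, so c = a/β₁ = 111.07/0.726 = 152.99 mm.
From the linear strain diagram with ε_cu = 0.003: ε_t = 0.003 (d − c)/c = 0.003 × (600 − 152.99)/152.99 = 0.00877.
Since ε_t ≥ 0.005, the section is tension-controlled.

ε_t ≈ 0.00877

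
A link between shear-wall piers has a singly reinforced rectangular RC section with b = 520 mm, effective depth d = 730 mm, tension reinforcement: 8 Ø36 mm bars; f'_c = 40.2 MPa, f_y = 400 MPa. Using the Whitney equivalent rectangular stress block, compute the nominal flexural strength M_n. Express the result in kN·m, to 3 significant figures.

M_n ≈ 2080 kN·m

A_s = 8 × 1018 = 8144 mm².
T = A_s f_y = 8144 × 400 = 3257600 N = 3257.6 kN.
From C = T: a = T/(0.85 f'_c b) = 3257600/(0.85 × 40.2 × 520) = 183.34 mm.
M_n = T(d − a/2) = 3257.6 kN × (730 − 91.67) mm = 2079.42 kN·m.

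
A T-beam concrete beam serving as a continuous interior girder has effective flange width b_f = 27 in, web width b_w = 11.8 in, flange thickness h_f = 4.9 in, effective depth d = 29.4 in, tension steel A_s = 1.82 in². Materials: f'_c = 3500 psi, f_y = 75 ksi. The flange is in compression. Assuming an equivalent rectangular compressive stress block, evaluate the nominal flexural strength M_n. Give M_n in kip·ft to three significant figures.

Tension: T = A_s f_y = 1.82 × 75 = 136.5 kips.
Try a within the flange: a = T/(0.85 f'_c b_f) = 136.5/(0.85 × 3.5 × 27) = 1.699 in.
Since a = 1.699 ≤ h_f = 4.9 in, the stress block lies entirely in the flange; analyse as a rectangular beam of width b_f.
M_n = T(d − a/2) = 136.5 × (29.4 − 0.8495) = 3897.1 kip·in.
M_n = 3897.1/12 = 324.76 kip·ft.

M_n ≈ 325 kip·ft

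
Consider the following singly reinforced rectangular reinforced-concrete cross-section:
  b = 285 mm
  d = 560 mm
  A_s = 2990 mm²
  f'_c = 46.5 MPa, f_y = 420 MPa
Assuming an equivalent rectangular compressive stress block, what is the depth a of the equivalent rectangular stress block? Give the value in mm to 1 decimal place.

a ≈ 111.5 mm

T = A_s f_y = 2990 × 420 = 1255800 N = 1255.8 kN.
Setting C = 0.85 f'_c a b equal to T: a = 1255800/(0.85 × 46.5 × 285) = 111.5 mm.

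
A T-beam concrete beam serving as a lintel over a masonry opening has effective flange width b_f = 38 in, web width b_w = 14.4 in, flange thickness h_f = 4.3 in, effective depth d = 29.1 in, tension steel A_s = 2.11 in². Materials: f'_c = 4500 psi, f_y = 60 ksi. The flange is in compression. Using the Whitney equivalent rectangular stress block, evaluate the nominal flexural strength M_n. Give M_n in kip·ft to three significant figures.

Tension: T = A_s f_y = 2.11 × 60 = 126.6 kips.
Try a within the flange: a = T/(0.85 f'_c b_f) = 126.6/(0.85 × 4.5 × 38) = 0.871 in.
Since a = 0.871 ≤ h_f = 4.3 in, the stress block lies entirely in the flange; analyse as a rectangular beam of width b_f.
M_n = T(d − a/2) = 126.6 × (29.1 − 0.4355) = 3628.9 kip·in.
M_n = 3628.9/12 = 302.41 kip·ft.

M_n ≈ 302 kip·ft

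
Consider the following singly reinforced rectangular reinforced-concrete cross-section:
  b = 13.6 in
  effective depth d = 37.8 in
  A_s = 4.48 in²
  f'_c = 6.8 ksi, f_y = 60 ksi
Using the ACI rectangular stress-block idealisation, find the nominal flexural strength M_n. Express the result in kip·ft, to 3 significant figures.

M_n ≈ 808 kip·ft

T = A_s f_y = 4.48 × 60 = 268.8 kips.
a = T/(0.85 f'_c b) = 268.8/(0.85 × 6.8 × 13.6) = 3.419 in.
M_n = T(d − a/2) = 268.8 × (37.8 − 1.7095) = 9701.1 kip·in = 9701.1/12 = 808.43 kip·ft.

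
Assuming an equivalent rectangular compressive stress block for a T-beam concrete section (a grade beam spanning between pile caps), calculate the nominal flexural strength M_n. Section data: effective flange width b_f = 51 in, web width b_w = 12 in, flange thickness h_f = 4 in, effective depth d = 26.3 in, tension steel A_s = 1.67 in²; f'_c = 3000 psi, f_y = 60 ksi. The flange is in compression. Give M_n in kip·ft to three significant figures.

M_n ≈ 216 kip·ft

Tension: T = A_s f_y = 1.67 × 60 = 100.2 kips.
Try a within the flange: a = T/(0.85 f'_c b_f) = 100.2/(0.85 × 3 × 51) = 0.770 in.
Since a = 0.770 ≤ h_f = 4 in, the stress block lies entirely in the flange; analyse as a rectangular beam of width b_f.
M_n = T(d − a/2) = 100.2 × (26.3 − 0.385) = 2596.7 kip·in.
M_n = 2596.7/12 = 216.39 kip·ft.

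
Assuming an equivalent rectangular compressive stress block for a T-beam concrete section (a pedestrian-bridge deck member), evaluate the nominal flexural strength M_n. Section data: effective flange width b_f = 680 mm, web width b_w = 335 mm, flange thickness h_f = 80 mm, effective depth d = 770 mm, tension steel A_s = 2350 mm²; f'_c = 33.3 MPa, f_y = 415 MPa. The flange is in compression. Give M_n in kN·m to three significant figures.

M_n ≈ 726 kN·m

Tension: T = A_s f_y = 2350 × 415 = 975250 N.
Try a within the flange: a = T/(0.85 f'_c b_f) = 975250/(0.85 × 33.3 × 680) = 50.67 mm.
Since a = 50.67 ≤ h_f = 80 mm, the stress block lies entirely in the flange; analyse as a rectangular beam of width b_f.
M_n = T(d − a/2) = 975250 × (770 − 25.335) = 726.23 × 10⁶ N·mm.
M_n = 726.23 kN·m.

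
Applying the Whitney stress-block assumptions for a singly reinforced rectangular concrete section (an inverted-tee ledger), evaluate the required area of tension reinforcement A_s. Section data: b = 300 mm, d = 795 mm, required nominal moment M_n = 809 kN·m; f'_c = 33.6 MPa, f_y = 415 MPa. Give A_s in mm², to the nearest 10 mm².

A_s ≈ 2670 mm²

With M_n = 0.85 f'_c a b (d − a/2), solve the quadratic for a:
a = d − √(d² − 2M_n/(0.85 f'_c b)) = 795 − √(795² − 2 × 809×10⁶/(0.85 × 33.6 × 300)) = 129.28 mm.
A_s = 0.85 f'_c a b / f_y = 0.85 × 33.6 × 129.28 × 300 / 415 = 2669.1 mm².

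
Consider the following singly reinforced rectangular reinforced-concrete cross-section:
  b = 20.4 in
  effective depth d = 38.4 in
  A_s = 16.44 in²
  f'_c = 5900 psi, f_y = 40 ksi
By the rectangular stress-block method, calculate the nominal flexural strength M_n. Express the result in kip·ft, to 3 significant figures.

T = A_s f_y = 16.44 × 40 = 657.6 kips.
a = T/(0.85 f'_c b) = 657.6/(0.85 × 5.9 × 20.4) = 6.428 in.
M_n = T(d − a/2) = 657.6 × (38.4 − 3.214) = 23138.3 kip·in = 23138.3/12 = 1928.19 kip·ft.

M_n ≈ 1930 kip·ft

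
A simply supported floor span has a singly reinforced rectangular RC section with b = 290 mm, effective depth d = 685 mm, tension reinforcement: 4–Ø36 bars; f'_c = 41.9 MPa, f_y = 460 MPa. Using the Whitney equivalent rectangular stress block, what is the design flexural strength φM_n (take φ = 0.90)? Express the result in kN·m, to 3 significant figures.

φM_n ≈ 1000 kN·m

A_s = 4 × 1018 = 4072 mm².
T = A_s f_y = 4072 × 460 = 1873120 N = 1873.12 kN.
From C = T: a = T/(0.85 f'_c b) = 1873120/(0.85 × 41.9 × 290) = 181.36 mm.
M_n = T(d − a/2) = 1873.12 kN × (685 − 90.68) mm = 1113.23 kN·m.
φM_n = 0.90 × 1113.23 = 1001.91 kN·m.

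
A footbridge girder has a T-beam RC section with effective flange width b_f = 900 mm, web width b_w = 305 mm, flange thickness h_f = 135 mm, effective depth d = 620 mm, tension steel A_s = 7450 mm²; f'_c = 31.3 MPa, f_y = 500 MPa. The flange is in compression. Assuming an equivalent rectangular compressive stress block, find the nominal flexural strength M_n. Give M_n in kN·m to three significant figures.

M_n ≈ 2010 kN·m

Tension: T = A_s f_y = 7450 × 500 = 3725000 N.
Try a within the flange: a = T/(0.85 f'_c b_f) = 3725000/(0.85 × 31.3 × 900) = 155.57 mm.
a = 155.57 > h_f = 135 mm: the block extends into the web. Split into flange-overhang and web parts.
C_f = 0.85 f'_c (b_f − b_w) h_f = 0.85 × 31.3 × (900 − 305) × 135 = 2137047 N.
Remaining web compression depth: a_w = (T − C_f)/(0.85 f'_c b_w) = (3725000 − 2137047)/(0.85 × 31.3 × 305) = 195.69 mm.
M_n = C_f(d − h_f/2) + (T − C_f)(d − a_w/2) = 2137047 × (620 − 67.5) + 1587953 × (620 − 97.845) = 1180.72 + 829.16 = 2009.88 × 10⁶ N·mm.
M_n = 2009.88 kN·m.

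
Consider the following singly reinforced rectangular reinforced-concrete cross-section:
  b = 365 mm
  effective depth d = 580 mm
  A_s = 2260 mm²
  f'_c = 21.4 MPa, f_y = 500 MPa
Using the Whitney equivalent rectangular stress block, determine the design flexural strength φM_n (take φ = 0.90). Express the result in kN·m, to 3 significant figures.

T = A_s f_y = 2260 × 500 = 1130000 N = 1130 kN.
From C = T: a = T/(0.85 f'_c b) = 1130000/(0.85 × 21.4 × 365) = 170.20 mm.
M_n = T(d − a/2) = 1130 kN × (580 − 85.1) mm = 559.24 kN·m.
φM_n = 0.90 × 559.24 = 503.32 kN·m.

φM_n ≈ 503 kN·m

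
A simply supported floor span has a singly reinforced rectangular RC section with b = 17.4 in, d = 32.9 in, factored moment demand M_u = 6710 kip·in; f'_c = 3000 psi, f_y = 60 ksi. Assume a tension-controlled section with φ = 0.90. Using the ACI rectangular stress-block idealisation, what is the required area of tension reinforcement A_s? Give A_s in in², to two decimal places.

M_n = M_u/φ = 6710/0.90 = 7455.56 kip·in.
From M_n = 0.85 f'_c a b (d − a/2):
a = d − √(d² − 2M_n/(0.85 f'_c b)) = 32.9 − √(32.9² − 2 × 7455.56/(0.85 × 3 × 17.4)) = 5.581 in.
A_s = 0.85 f'_c a b / f_y = 0.85 × 3 × 5.581 × 17.4 / 60 = 4.127 in².

A_s ≈ 4.13 in²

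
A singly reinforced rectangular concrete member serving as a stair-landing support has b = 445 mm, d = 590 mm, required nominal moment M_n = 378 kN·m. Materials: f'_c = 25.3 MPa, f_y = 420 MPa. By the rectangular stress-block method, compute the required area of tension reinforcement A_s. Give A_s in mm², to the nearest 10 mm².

A_s ≈ 1620 mm²

With M_n = 0.85 f'_c a b (d − a/2), solve the quadratic for a:
a = d − √(d² − 2M_n/(0.85 f'_c b)) = 590 − √(590² − 2 × 378×10⁶/(0.85 × 25.3 × 445)) = 71.25 mm.
A_s = 0.85 f'_c a b / f_y = 0.85 × 25.3 × 71.25 × 445 / 420 = 1623.4 mm².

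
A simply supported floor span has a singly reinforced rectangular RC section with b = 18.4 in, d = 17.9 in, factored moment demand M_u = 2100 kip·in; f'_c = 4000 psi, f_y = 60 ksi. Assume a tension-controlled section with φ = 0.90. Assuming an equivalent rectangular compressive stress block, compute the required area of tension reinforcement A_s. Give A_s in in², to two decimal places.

M_n = M_u/φ = 2100/0.90 = 2333.33 kip·in.
From M_n = 0.85 f'_c a b (d − a/2):
a = d − √(d² − 2M_n/(0.85 f'_c b)) = 17.9 − √(17.9² − 2 × 2333.33/(0.85 × 4 × 18.4)) = 2.222 in.
A_s = 0.85 f'_c a b / f_y = 0.85 × 4 × 2.222 × 18.4 / 60 = 2.317 in².

A_s ≈ 2.32 in²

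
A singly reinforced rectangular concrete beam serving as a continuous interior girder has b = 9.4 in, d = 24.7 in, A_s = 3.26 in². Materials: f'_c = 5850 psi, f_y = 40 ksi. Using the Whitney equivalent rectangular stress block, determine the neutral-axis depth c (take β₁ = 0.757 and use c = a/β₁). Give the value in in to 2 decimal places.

c ≈ 3.69 in

T = A_s f_y = 3.26 × 40 = 130.4 kips.
a = T/(0.85 f'_c b) = 130.4/(0.85 × 5.85 × 9.4) = 2.7898 in.
With β₁ = 0.757, c = a/β₁ = 2.7898/0.757 = 3.69 in.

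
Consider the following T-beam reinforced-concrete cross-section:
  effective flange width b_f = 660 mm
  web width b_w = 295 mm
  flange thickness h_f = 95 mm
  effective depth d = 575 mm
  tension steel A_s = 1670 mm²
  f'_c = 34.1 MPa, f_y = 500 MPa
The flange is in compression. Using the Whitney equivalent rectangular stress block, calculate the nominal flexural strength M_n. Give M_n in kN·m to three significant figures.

Tension: T = A_s f_y = 1670 × 500 = 835000 N.
Try a within the flange: a = T/(0.85 f'_c b_f) = 835000/(0.85 × 34.1 × 660) = 43.65 mm.
Since a = 43.65 ≤ h_f = 95 mm, the stress block lies entirely in the flange; analyse as a rectangular beam of width b_f.
M_n = T(d − a/2) = 835000 × (575 − 21.825) = 461.90 × 10⁶ N·mm.
M_n = 461.90 kN·m.

M_n ≈ 462 kN·m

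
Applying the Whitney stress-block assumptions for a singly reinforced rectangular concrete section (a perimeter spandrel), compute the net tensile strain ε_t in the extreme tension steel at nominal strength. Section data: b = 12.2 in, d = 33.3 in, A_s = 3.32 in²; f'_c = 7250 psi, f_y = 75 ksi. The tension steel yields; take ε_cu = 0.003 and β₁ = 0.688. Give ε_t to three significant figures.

ε_t ≈ 0.0178

a = A_s f_y/(0.85 f'_c b) = 3.312 in.
β₁ = 0.688, so c = a/β₁ = 3.312/0.688 = 4.814 in.
From the linear strain diagram with ε_cu = 0.003: ε_t = 0.003 (d − c)/c = 0.003 × (33.3 − 4.814)/4.814 = 0.0178.
Since ε_t ≥ 0.005, the section is tension-controlled.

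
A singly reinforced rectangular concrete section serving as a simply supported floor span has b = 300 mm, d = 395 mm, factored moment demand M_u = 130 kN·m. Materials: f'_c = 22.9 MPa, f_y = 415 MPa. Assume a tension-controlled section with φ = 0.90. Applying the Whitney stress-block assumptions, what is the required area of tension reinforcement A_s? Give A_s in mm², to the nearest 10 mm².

M_n = M_u/φ = 130/0.90 = 144.444 kN·m.
With M_n = 0.85 f'_c a b (d − a/2), solve the quadratic for a:
a = d − √(d² − 2M_n/(0.85 f'_c b)) = 395 − √(395² − 2 × 144.444×10⁶/(0.85 × 22.9 × 300)) = 68.57 mm.
A_s = 0.85 f'_c a b / f_y = 0.85 × 22.9 × 68.57 × 300 / 415 = 964.9 mm².

A_s ≈ 960 mm²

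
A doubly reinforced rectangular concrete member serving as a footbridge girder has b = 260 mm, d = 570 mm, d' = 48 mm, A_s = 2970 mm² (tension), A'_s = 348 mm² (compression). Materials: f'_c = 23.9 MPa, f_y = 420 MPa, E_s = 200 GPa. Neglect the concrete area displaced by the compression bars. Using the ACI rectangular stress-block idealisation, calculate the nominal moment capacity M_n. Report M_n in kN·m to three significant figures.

M_n ≈ 589 kN·m

Assume both tension and compression steel yield.
Net tension couple steel: A_s − A'_s = 2622 mm².
a = (A_s − A'_s) f_y / (0.85 f'_c b) = 1101240/(0.85 × 23.9 × 260) = 208.49 mm.
c = a/β₁ = 208.49/0.85 = 245.28 mm; ε'_s = 0.003(c − d')/c = 0.0024 ≥ f_y/E_s = 0.0021, so compression steel does yield.
M_n = (A_s − A'_s) f_y (d − a/2) + A'_s f_y (d − d') = [1101240 × (570 − 104.245) + 146160 × (570 − 48)] × 10⁻⁶ = 512.91 + 76.30 = 589.21 kN·m.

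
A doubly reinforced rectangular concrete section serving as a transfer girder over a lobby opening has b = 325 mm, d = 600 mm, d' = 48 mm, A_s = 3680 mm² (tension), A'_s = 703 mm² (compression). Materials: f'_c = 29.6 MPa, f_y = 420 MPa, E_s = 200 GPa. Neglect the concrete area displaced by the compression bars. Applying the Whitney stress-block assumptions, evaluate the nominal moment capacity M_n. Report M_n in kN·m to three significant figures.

M_n ≈ 818 kN·m

Assume both tension and compression steel yield.
Net tension couple steel: A_s − A'_s = 2977 mm².
a = (A_s − A'_s) f_y / (0.85 f'_c b) = 1250340/(0.85 × 29.6 × 325) = 152.91 mm.
c = a/β₁ = 152.91/0.839 = 182.25 mm; ε'_s = 0.003(c − d')/c = 0.0022 ≥ f_y/E_s = 0.0021, so compression steel does yield.
M_n = (A_s − A'_s) f_y (d − a/2) + A'_s f_y (d − d') = [1250340 × (600 − 76.455) + 295260 × (600 − 48)] × 10⁻⁶ = 654.61 + 162.98 = 817.59 kN·m.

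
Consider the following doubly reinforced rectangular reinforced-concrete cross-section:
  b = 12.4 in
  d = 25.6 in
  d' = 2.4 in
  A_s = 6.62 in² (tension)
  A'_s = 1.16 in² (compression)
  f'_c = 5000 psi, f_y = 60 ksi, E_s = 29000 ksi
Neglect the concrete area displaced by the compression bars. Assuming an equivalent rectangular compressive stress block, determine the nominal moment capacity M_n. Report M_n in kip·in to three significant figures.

M_n ≈ 8980 kip·in

Assume both steels yield.
a = (A_s − A'_s) f_y/(0.85 f'_c b) = (6.62 − 1.16) × 60/(0.85 × 5 × 12.4) = 6.216 in.
c = a/β₁ = 6.216/0.8 = 7.770 in; ε'_s = 0.003(c − d')/c = 0.0021 ≥ ε_y = 0.0021, so the compression steel yields.
M_n = (A_s − A'_s) f_y (d − a/2) + A'_s f_y (d − d') = 327.6 × (25.6 − 3.108) + 69.6 × (25.6 − 2.4) = 7368.4 + 1614.7 = 8983.1 kip·in.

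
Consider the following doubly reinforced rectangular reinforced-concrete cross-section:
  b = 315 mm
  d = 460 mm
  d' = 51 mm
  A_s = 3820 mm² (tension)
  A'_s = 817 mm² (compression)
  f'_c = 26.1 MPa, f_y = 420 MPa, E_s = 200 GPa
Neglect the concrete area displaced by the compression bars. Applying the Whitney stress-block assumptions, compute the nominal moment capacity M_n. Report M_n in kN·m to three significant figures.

M_n ≈ 607 kN·m

Assume both tension and compression steel yield.
Net tension couple steel: A_s − A'_s = 3003 mm².
a = (A_s − A'_s) f_y / (0.85 f'_c b) = 1261260/(0.85 × 26.1 × 315) = 180.48 mm.
c = a/β₁ = 180.48/0.85 = 212.33 mm; ε'_s = 0.003(c − d')/c = 0.0023 ≥ f_y/E_s = 0.0021, so compression steel does yield.
M_n = (A_s − A'_s) f_y (d − a/2) + A'_s f_y (d − d') = [1261260 × (460 − 90.24) + 343140 × (460 − 51)] × 10⁻⁶ = 466.36 + 140.34 = 606.70 kN·m.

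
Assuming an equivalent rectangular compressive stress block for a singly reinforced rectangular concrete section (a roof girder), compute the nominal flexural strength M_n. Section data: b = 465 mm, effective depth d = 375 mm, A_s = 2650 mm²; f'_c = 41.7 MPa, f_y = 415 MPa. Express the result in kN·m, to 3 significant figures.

T = A_s f_y = 2650 × 415 = 1099750 N = 1099.75 kN.
From C = T: a = T/(0.85 f'_c b) = 1099750/(0.85 × 41.7 × 465) = 66.72 mm.
M_n = T(d − a/2) = 1099.75 kN × (375 − 33.36) mm = 375.72 kN·m.

M_n ≈ 376 kN·m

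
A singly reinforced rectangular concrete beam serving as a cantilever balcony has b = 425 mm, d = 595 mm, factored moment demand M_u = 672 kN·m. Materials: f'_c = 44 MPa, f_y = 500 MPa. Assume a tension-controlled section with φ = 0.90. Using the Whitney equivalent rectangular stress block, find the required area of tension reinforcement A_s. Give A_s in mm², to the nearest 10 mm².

A_s ≈ 2700 mm²

M_n = M_u/φ = 672/0.90 = 746.667 kN·m.
With M_n = 0.85 f'_c a b (d − a/2), solve the quadratic for a:
a = d − √(d² − 2M_n/(0.85 f'_c b)) = 595 − √(595² − 2 × 746.667×10⁶/(0.85 × 44 × 425)) = 85.02 mm.
A_s = 0.85 f'_c a b / f_y = 0.85 × 44 × 85.02 × 425 / 500 = 2702.8 mm².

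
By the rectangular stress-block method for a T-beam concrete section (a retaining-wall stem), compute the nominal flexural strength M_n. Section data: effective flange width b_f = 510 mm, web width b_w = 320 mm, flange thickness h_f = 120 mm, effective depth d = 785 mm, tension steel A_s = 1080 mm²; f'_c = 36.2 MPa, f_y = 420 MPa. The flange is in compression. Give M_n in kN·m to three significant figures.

M_n ≈ 350 kN·m

Tension: T = A_s f_y = 1080 × 420 = 453600 N.
Try a within the flange: a = T/(0.85 f'_c b_f) = 453600/(0.85 × 36.2 × 510) = 28.91 mm.
Since a = 28.91 ≤ h_f = 120 mm, the stress block lies entirely in the flange; analyse as a rectangular beam of width b_f.
M_n = T(d − a/2) = 453600 × (785 − 14.455) = 349.52 × 10⁶ N·mm.
M_n = 349.52 kN·m.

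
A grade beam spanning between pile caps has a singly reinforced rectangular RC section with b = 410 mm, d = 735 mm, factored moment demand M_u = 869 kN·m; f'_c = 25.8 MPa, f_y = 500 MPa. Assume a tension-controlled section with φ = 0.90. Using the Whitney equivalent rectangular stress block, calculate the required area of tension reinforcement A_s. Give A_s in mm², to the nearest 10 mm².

M_n = M_u/φ = 869/0.90 = 965.556 kN·m.
With M_n = 0.85 f'_c a b (d − a/2), solve the quadratic for a:
a = d − √(d² − 2M_n/(0.85 f'_c b)) = 735 − √(735² − 2 × 965.556×10⁶/(0.85 × 25.8 × 410)) = 164.52 mm.
A_s = 0.85 f'_c a b / f_y = 0.85 × 25.8 × 164.52 × 410 / 500 = 2958.5 mm².

A_s ≈ 2960 mm²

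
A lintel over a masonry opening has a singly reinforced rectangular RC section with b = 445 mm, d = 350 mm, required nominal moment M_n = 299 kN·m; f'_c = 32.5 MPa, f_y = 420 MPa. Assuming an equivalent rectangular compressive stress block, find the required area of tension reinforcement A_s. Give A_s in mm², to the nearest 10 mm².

A_s ≈ 2290 mm²

With M_n = 0.85 f'_c a b (d − a/2), solve the quadratic for a:
a = d − √(d² − 2M_n/(0.85 f'_c b)) = 350 − √(350² − 2 × 299×10⁶/(0.85 × 32.5 × 445)) = 78.24 mm.
A_s = 0.85 f'_c a b / f_y = 0.85 × 32.5 × 78.24 × 445 / 420 = 2290.0 mm².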